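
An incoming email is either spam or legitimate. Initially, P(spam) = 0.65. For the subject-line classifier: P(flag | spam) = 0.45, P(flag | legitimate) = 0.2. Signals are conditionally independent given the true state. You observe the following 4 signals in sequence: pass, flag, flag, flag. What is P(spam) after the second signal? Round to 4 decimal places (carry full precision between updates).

0.7418

After 'pass': P(spam) = 0.55·0.6500 / (0.55·0.6500 + 0.8·0.3500) ≈ 0.5608
After 'flag': P(spam) = 0.45·0.5608 / (0.45·0.5608 + 0.2·0.4392) ≈ 0.7418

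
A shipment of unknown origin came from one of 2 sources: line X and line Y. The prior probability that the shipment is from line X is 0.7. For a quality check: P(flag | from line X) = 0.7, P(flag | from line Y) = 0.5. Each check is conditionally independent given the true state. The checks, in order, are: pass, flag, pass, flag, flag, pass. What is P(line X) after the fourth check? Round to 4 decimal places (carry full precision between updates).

After 'pass': P(line X) = 0.3·0.7000 / (0.3·0.7000 + 0.5·0.3000) ≈ 0.5833
After 'flag': P(line X) = 0.7·0.5833 / (0.7·0.5833 + 0.5·0.4167) ≈ 0.6622
After 'pass': P(line X) = 0.3·0.6622 / (0.3·0.6622 + 0.5·0.3378) ≈ 0.5404
After 'flag': P(line X) = 0.7·0.5404 / (0.7·0.5404 + 0.5·0.4596) ≈ 0.6221

0.6221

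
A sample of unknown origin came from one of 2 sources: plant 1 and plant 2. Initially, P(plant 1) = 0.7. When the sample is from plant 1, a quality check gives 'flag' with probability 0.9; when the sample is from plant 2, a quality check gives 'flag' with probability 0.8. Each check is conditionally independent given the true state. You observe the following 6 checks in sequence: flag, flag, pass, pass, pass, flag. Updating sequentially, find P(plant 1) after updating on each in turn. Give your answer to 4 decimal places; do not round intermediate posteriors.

0.2934

After 'flag': P(plant 1) = 0.9·0.7000 / (0.9·0.7000 + 0.8·0.3000) ≈ 0.7241
After 'flag': P(plant 1) = 0.9·0.7241 / (0.9·0.7241 + 0.8·0.2759) ≈ 0.7470
After 'pass': P(plant 1) = 0.1·0.7470 / (0.1·0.7470 + 0.2·0.2530) ≈ 0.5962
After 'pass': P(plant 1) = 0.1·0.5962 / (0.1·0.5962 + 0.2·0.4038) ≈ 0.4247
After 'pass': P(plant 1) = 0.1·0.4247 / (0.1·0.4247 + 0.2·0.5753) ≈ 0.2696
After 'flag': P(plant 1) = 0.9·0.2696 / (0.9·0.2696 + 0.8·0.7304) ≈ 0.2934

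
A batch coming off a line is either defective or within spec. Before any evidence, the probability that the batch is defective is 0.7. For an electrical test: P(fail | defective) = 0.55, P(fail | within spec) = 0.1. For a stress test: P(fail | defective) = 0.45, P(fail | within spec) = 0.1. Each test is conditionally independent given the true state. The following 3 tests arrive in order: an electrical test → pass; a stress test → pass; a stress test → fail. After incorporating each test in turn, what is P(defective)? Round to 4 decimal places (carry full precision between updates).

0.7624

Each posterior becomes the prior for the next update.
After an electrical test='pass': P(defective) = 0.45·0.7000 / (0.45·0.7000 + 0.9·0.3000) ≈ 0.5385
After a stress test='pass': P(defective) = 0.55·0.5385 / (0.55·0.5385 + 0.9·0.4615) ≈ 0.4162
After a stress test='fail': P(defective) = 0.45·0.4162 / (0.45·0.4162 + 0.1·0.5838) ≈ 0.7624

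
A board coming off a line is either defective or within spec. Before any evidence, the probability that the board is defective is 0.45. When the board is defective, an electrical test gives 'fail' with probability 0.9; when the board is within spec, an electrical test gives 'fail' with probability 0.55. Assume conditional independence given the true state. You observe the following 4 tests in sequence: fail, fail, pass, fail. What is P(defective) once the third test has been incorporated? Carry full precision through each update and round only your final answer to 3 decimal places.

After 'fail': P(defective) = 0.9·0.4500 / (0.9·0.4500 + 0.55·0.5500) ≈ 0.5724
After 'fail': P(defective) = 0.9·0.5724 / (0.9·0.5724 + 0.55·0.4276) ≈ 0.6866
After 'pass': P(defective) = 0.1·0.6866 / (0.1·0.6866 + 0.45·0.3134) ≈ 0.3274

0.327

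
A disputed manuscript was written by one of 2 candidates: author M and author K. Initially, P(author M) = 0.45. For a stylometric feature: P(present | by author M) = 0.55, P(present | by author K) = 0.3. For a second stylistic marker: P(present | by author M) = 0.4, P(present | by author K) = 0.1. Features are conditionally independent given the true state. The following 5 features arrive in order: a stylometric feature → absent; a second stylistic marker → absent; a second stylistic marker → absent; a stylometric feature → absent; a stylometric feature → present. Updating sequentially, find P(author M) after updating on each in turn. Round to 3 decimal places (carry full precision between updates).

0.216

After a stylometric feature='absent': P(author M) = 0.45·0.4500 / (0.45·0.4500 + 0.7·0.5500) ≈ 0.3447
After a second stylistic marker='absent': P(author M) = 0.6·0.3447 / (0.6·0.3447 + 0.9·0.6553) ≈ 0.2596
After a second stylistic marker='absent': P(author M) = 0.6·0.2596 / (0.6·0.2596 + 0.9·0.7404) ≈ 0.1895
After a stylometric feature='absent': P(author M) = 0.45·0.1895 / (0.45·0.1895 + 0.7·0.8105) ≈ 0.1306
After a stylometric feature='present': P(author M) = 0.55·0.1306 / (0.55·0.1306 + 0.3·0.8694) ≈ 0.2160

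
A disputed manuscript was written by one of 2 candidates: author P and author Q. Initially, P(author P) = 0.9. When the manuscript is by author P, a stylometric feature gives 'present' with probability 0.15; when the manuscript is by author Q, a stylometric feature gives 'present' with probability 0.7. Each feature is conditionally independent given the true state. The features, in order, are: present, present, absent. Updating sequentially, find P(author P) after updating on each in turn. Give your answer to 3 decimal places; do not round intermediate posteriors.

After 'present': P(author P) = 0.15·0.9000 / (0.15·0.9000 + 0.7·0.1000) ≈ 0.6585
After 'present': P(author P) = 0.15·0.6585 / (0.15·0.6585 + 0.7·0.3415) ≈ 0.2924
After 'absent': P(author P) = 0.85·0.2924 / (0.85·0.2924 + 0.3·0.7076) ≈ 0.5394

0.539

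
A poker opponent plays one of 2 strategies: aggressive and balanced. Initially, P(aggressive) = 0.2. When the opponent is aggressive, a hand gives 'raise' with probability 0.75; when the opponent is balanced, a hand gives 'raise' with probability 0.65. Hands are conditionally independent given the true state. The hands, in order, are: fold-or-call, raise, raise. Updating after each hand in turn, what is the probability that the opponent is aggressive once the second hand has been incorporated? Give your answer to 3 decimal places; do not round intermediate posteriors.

After 'fold-or-call': P(aggressive) = 0.25·0.2000 / (0.25·0.2000 + 0.35·0.8000) ≈ 0.1515
After 'raise': P(aggressive) = 0.75·0.1515 / (0.75·0.1515 + 0.65·0.8485) ≈ 0.1708

0.171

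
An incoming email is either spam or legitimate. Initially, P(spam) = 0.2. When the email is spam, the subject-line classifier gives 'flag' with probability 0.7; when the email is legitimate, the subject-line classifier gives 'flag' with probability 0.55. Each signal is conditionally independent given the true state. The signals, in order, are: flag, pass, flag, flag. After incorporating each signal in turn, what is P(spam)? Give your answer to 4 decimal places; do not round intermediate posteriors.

After 'flag': P(spam) = 0.7·0.2000 / (0.7·0.2000 + 0.55·0.8000) ≈ 0.2414
After 'pass': P(spam) = 0.3·0.2414 / (0.3·0.2414 + 0.45·0.7586) ≈ 0.1750
After 'flag': P(spam) = 0.7·0.1750 / (0.7·0.1750 + 0.55·0.8250) ≈ 0.2126
After 'flag': P(spam) = 0.7·0.2126 / (0.7·0.2126 + 0.55·0.7874) ≈ 0.2557

0.2557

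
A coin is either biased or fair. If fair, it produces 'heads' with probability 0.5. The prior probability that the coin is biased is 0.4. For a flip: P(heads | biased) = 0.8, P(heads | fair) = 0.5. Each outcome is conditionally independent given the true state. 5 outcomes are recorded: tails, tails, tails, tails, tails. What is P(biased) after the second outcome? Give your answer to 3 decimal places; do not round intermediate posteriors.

After 'tails': P(biased) = 0.2·0.4000 / (0.2·0.4000 + 0.5·0.6000) ≈ 0.2105
After 'tails': P(biased) = 0.2·0.2105 / (0.2·0.2105 + 0.5·0.7895) ≈ 0.0964

0.096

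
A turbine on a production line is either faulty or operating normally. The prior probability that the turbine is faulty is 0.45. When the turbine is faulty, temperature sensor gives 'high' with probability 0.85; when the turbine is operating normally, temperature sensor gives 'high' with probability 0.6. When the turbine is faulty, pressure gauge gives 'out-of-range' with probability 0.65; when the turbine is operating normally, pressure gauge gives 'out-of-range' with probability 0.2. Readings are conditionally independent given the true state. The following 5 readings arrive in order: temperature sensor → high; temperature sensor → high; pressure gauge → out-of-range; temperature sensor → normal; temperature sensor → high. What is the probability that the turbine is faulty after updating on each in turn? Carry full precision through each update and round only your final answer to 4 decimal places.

After temperature sensor='high': P(faulty) = 0.85·0.4500 / (0.85·0.4500 + 0.6·0.5500) ≈ 0.5368
After temperature sensor='high': P(faulty) = 0.85·0.5368 / (0.85·0.5368 + 0.6·0.4632) ≈ 0.6215
After pressure gauge='out-of-range': P(faulty) = 0.65·0.6215 / (0.65·0.6215 + 0.2·0.3785) ≈ 0.8422
After temperature sensor='normal': P(faulty) = 0.15·0.8422 / (0.15·0.8422 + 0.4·0.1578) ≈ 0.6668
After temperature sensor='high': P(faulty) = 0.85·0.6668 / (0.85·0.6668 + 0.6·0.3332) ≈ 0.7393

0.7393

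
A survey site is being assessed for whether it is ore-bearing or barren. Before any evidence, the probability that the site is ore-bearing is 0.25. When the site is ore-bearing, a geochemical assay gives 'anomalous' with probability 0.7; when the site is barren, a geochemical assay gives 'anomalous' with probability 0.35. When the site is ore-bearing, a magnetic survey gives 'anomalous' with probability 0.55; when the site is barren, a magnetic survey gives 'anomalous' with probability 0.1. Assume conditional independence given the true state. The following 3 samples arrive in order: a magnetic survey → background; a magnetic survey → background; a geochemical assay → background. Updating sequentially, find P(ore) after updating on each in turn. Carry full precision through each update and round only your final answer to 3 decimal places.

Each posterior becomes the prior for the next update.
After a magnetic survey='background': P(ore) = 0.45·0.2500 / (0.45·0.2500 + 0.9·0.7500) ≈ 0.1429
After a magnetic survey='background': P(ore) = 0.45·0.1429 / (0.45·0.1429 + 0.9·0.8571) ≈ 0.0769
After a geochemical assay='background': P(ore) = 0.3·0.0769 / (0.3·0.0769 + 0.65·0.9231) ≈ 0.0370

0.037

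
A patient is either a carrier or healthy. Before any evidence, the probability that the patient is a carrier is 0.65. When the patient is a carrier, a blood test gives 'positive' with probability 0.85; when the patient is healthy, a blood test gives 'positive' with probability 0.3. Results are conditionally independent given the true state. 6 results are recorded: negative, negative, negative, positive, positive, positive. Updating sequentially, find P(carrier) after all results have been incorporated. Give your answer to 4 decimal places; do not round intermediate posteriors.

0.2936

After 'negative': P(carrier) = 0.15·0.6500 / (0.15·0.6500 + 0.7·0.3500) ≈ 0.2847
After 'negative': P(carrier) = 0.15·0.2847 / (0.15·0.2847 + 0.7·0.7153) ≈ 0.0786
After 'negative': P(carrier) = 0.15·0.0786 / (0.15·0.0786 + 0.7·0.9214) ≈ 0.0179
After 'positive': P(carrier) = 0.85·0.0179 / (0.85·0.0179 + 0.3·0.9821) ≈ 0.0492
After 'positive': P(carrier) = 0.85·0.0492 / (0.85·0.0492 + 0.3·0.9508) ≈ 0.1279
After 'positive': P(carrier) = 0.85·0.1279 / (0.85·0.1279 + 0.3·0.8721) ≈ 0.2936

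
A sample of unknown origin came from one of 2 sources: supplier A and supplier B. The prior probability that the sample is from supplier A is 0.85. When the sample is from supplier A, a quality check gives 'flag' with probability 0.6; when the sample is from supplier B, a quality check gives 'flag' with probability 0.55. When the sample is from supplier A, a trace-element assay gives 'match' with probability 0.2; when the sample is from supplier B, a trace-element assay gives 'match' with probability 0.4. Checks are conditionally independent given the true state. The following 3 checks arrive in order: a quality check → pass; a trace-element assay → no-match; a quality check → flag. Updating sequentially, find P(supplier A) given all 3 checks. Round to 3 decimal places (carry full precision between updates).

0.880

After a quality check='pass': P(supplier A) = 0.4·0.8500 / (0.4·0.8500 + 0.45·0.1500) ≈ 0.8344
After a trace-element assay='no-match': P(supplier A) = 0.8·0.8344 / (0.8·0.8344 + 0.6·0.1656) ≈ 0.8704
After a quality check='flag': P(supplier A) = 0.6·0.8704 / (0.6·0.8704 + 0.55·0.1296) ≈ 0.8799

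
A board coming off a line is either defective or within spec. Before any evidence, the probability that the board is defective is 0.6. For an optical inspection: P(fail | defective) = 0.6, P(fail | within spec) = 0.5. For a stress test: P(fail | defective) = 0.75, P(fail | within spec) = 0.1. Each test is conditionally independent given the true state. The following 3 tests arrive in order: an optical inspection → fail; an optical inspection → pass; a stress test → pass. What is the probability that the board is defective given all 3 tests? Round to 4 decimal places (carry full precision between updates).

After an optical inspection='fail': P(defective) = 0.6·0.6000 / (0.6·0.6000 + 0.5·0.4000) ≈ 0.6429
After an optical inspection='pass': P(defective) = 0.4·0.6429 / (0.4·0.6429 + 0.5·0.3571) ≈ 0.5902
After a stress test='pass': P(defective) = 0.25·0.5902 / (0.25·0.5902 + 0.9·0.4098) ≈ 0.2857

0.2857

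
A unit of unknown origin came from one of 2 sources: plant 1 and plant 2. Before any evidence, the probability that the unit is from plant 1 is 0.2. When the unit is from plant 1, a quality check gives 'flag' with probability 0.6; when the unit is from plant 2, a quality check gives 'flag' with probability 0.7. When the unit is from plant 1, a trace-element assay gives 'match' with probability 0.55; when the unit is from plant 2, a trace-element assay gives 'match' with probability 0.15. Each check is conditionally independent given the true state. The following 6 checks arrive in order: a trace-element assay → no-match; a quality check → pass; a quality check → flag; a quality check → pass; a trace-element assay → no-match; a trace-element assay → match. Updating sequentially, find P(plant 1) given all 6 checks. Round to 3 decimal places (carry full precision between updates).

0.281

After a trace-element assay='no-match': P(plant 1) = 0.45·0.2000 / (0.45·0.2000 + 0.85·0.8000) ≈ 0.1169
After a quality check='pass': P(plant 1) = 0.4·0.1169 / (0.4·0.1169 + 0.3·0.8831) ≈ 0.1500
After a quality check='flag': P(plant 1) = 0.6·0.1500 / (0.6·0.1500 + 0.7·0.8500) ≈ 0.1314
After a quality check='pass': P(plant 1) = 0.4·0.1314 / (0.4·0.1314 + 0.3·0.8686) ≈ 0.1678
After a trace-element assay='no-match': P(plant 1) = 0.45·0.1678 / (0.45·0.1678 + 0.85·0.8322) ≈ 0.0965
After a trace-element assay='match': P(plant 1) = 0.55·0.0965 / (0.55·0.0965 + 0.15·0.9035) ≈ 0.2813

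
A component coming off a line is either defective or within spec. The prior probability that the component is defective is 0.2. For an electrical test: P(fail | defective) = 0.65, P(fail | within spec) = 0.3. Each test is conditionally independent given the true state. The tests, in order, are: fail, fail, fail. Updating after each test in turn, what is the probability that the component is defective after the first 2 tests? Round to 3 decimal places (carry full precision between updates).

0.540

After 'fail': P(defective) = 0.65·0.2000 / (0.65·0.2000 + 0.3·0.8000) ≈ 0.3514
After 'fail': P(defective) = 0.65·0.3514 / (0.65·0.3514 + 0.3·0.6486) ≈ 0.5399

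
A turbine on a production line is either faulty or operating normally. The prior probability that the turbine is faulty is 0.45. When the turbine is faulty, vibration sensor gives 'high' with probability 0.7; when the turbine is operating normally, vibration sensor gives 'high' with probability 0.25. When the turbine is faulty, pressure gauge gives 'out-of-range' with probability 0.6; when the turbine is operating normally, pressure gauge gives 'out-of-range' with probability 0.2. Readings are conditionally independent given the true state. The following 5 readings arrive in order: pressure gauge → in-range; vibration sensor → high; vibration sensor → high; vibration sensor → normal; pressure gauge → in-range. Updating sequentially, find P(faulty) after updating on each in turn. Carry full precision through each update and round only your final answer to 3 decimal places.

0.391

After pressure gauge='in-range': P(faulty) = 0.4·0.4500 / (0.4·0.4500 + 0.8·0.5500) ≈ 0.2903
After vibration sensor='high': P(faulty) = 0.7·0.2903 / (0.7·0.2903 + 0.25·0.7097) ≈ 0.5339
After vibration sensor='high': P(faulty) = 0.7·0.5339 / (0.7·0.5339 + 0.25·0.4661) ≈ 0.7623
After vibration sensor='normal': P(faulty) = 0.3·0.7623 / (0.3·0.7623 + 0.75·0.2377) ≈ 0.5620
After pressure gauge='in-range': P(faulty) = 0.4·0.5620 / (0.4·0.5620 + 0.8·0.4380) ≈ 0.3908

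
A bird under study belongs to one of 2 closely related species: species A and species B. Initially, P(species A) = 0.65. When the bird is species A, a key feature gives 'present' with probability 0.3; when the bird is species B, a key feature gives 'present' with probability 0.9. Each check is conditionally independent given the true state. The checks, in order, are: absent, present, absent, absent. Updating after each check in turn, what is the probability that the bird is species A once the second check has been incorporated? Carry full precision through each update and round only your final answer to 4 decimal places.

0.8125

After 'absent': P(species A) = 0.7·0.6500 / (0.7·0.6500 + 0.1·0.3500) ≈ 0.9286
After 'present': P(species A) = 0.3·0.9286 / (0.3·0.9286 + 0.9·0.0714) ≈ 0.8125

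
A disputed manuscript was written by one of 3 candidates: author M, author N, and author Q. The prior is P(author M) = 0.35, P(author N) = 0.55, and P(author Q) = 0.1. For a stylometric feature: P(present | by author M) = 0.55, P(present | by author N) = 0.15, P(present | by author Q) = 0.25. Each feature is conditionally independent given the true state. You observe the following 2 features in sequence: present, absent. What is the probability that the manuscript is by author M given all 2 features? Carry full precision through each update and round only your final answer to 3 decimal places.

Each posterior becomes the prior for the next update.
After 'present': normaliser = 0.55·0.3500 + 0.15·0.5500 + 0.25·0.1000; P(author M) ≈ 0.6417, P(author N) ≈ 0.2750, P(author Q) ≈ 0.0833
After 'absent': normaliser = 0.45·0.6417 + 0.85·0.2750 + 0.75·0.0833; P(author M) ≈ 0.4936, P(author N) ≈ 0.3996, P(author Q) ≈ 0.1068

0.494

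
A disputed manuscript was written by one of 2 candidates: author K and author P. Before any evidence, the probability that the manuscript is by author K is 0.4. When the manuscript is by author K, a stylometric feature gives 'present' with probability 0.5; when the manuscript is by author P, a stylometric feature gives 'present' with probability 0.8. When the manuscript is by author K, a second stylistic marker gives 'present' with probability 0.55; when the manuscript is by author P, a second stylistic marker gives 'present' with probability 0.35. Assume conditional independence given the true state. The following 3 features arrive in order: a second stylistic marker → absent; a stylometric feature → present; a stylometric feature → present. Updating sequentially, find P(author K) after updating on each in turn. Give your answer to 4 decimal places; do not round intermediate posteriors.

0.1527

Apply Bayes' rule sequentially, carrying P(author K) forward.
After a second stylistic marker='absent': P(author K) = 0.45·0.4000 / (0.45·0.4000 + 0.65·0.6000) ≈ 0.3158
After a stylometric feature='present': P(author K) = 0.5·0.3158 / (0.5·0.3158 + 0.8·0.6842) ≈ 0.2239
After a stylometric feature='present': P(author K) = 0.5·0.2239 / (0.5·0.2239 + 0.8·0.7761) ≈ 0.1527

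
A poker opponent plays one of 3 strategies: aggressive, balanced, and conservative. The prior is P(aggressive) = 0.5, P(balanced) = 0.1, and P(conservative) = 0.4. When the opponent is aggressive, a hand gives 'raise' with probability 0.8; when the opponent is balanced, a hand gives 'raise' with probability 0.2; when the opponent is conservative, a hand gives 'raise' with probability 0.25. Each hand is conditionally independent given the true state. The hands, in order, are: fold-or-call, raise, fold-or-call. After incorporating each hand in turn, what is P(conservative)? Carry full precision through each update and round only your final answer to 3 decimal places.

After 'fold-or-call': normaliser = 0.2·0.5000 + 0.8·0.1000 + 0.75·0.4000; P(aggressive) ≈ 0.2083, P(balanced) ≈ 0.1667, P(conservative) ≈ 0.6250
After 'raise': normaliser = 0.8·0.2083 + 0.2·0.1667 + 0.25·0.6250; P(aggressive) ≈ 0.4678, P(balanced) ≈ 0.0936, P(conservative) ≈ 0.4386
After 'fold-or-call': normaliser = 0.2·0.4678 + 0.8·0.0936 + 0.75·0.4386; P(aggressive) ≈ 0.1881, P(balanced) ≈ 0.1505, P(conservative) ≈ 0.6614

0.661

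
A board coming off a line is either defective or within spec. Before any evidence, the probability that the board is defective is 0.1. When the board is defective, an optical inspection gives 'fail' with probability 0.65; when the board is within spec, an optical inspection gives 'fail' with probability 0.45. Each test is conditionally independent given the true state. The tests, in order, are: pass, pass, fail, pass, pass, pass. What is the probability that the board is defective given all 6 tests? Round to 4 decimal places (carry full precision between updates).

Each posterior becomes the prior for the next update.
After 'pass': P(defective) = 0.35·0.1000 / (0.35·0.1000 + 0.55·0.9000) ≈ 0.0660
After 'pass': P(defective) = 0.35·0.0660 / (0.35·0.0660 + 0.55·0.9340) ≈ 0.0431
After 'fail': P(defective) = 0.65·0.0431 / (0.65·0.0431 + 0.45·0.9569) ≈ 0.0610
After 'pass': P(defective) = 0.35·0.0610 / (0.35·0.0610 + 0.55·0.9390) ≈ 0.0397
After 'pass': P(defective) = 0.35·0.0397 / (0.35·0.0397 + 0.55·0.9603) ≈ 0.0256
After 'pass': P(defective) = 0.35·0.0256 / (0.35·0.0256 + 0.55·0.9744) ≈ 0.0165

0.0165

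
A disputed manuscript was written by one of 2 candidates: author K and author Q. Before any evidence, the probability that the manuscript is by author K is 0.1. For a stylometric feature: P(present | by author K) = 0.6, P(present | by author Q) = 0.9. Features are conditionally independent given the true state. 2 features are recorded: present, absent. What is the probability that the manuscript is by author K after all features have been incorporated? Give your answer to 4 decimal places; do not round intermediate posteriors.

0.2286

After 'present': P(author K) = 0.6·0.1000 / (0.6·0.1000 + 0.9·0.9000) ≈ 0.0690
After 'absent': P(author K) = 0.4·0.0690 / (0.4·0.0690 + 0.1·0.9310) ≈ 0.2286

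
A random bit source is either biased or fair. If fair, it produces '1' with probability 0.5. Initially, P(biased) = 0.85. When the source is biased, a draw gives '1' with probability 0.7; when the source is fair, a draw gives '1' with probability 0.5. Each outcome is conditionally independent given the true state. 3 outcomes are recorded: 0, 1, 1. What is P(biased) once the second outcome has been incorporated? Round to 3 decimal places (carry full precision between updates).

0.826

After '0': P(biased) = 0.3·0.8500 / (0.3·0.8500 + 0.5·0.1500) ≈ 0.7727
After '1': P(biased) = 0.7·0.7727 / (0.7·0.7727 + 0.5·0.2273) ≈ 0.8264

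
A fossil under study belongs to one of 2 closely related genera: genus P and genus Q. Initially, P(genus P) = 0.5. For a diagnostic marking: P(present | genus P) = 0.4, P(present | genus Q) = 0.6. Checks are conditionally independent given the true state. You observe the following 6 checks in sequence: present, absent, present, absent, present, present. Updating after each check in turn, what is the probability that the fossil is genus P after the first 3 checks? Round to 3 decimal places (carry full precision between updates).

Apply Bayes' rule sequentially, carrying P(genus P) forward.
After 'present': P(genus P) = 0.4·0.5000 / (0.4·0.5000 + 0.6·0.5000) ≈ 0.4000
After 'absent': P(genus P) = 0.6·0.4000 / (0.6·0.4000 + 0.4·0.6000) ≈ 0.5000
After 'present': P(genus P) = 0.4·0.5000 / (0.4·0.5000 + 0.6·0.5000) ≈ 0.4000

0.400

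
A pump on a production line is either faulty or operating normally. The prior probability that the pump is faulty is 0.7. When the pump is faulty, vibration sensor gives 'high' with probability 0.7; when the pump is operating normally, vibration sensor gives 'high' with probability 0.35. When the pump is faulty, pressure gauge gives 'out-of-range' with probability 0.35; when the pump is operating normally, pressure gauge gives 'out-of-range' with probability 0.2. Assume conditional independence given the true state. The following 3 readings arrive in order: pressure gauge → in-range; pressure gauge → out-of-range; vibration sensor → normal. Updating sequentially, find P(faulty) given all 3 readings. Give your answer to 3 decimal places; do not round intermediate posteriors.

Apply Bayes' rule sequentially, carrying P(faulty) forward.
After pressure gauge='in-range': P(faulty) = 0.65·0.7000 / (0.65·0.7000 + 0.8·0.3000) ≈ 0.6547
After pressure gauge='out-of-range': P(faulty) = 0.35·0.6547 / (0.35·0.6547 + 0.2·0.3453) ≈ 0.7684
After vibration sensor='normal': P(faulty) = 0.3·0.7684 / (0.3·0.7684 + 0.65·0.2316) ≈ 0.6049

0.605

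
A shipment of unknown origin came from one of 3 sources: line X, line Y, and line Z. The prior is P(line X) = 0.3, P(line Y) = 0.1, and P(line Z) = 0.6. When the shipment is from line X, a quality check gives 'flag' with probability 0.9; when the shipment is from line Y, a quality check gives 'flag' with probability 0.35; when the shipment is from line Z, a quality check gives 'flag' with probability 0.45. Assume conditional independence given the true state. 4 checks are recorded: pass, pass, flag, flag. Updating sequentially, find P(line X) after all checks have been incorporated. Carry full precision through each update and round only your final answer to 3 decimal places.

After 'pass': normaliser = 0.1·0.3000 + 0.65·0.1000 + 0.55·0.6000; P(line X) ≈ 0.0706, P(line Y) ≈ 0.1529, P(line Z) ≈ 0.7765
After 'pass': normaliser = 0.1·0.0706 + 0.65·0.1529 + 0.55·0.7765; P(line X) ≈ 0.0132, P(line Y) ≈ 0.1863, P(line Z) ≈ 0.8004
After 'flag': normaliser = 0.9·0.0132 + 0.35·0.1863 + 0.45·0.8004; P(line X) ≈ 0.0272, P(line Y) ≈ 0.1491, P(line Z) ≈ 0.8236
After 'flag': normaliser = 0.9·0.0272 + 0.35·0.1491 + 0.45·0.8236; P(line X) ≈ 0.0548, P(line Y) ≈ 0.1167, P(line Z) ≈ 0.8285

0.055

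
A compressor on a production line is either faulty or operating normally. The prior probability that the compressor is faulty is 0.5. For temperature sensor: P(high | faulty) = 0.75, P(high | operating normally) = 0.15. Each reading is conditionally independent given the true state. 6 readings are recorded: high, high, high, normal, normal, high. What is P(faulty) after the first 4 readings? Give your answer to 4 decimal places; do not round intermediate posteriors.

After 'high': P(faulty) = 0.75·0.5000 / (0.75·0.5000 + 0.15·0.5000) ≈ 0.8333
After 'high': P(faulty) = 0.75·0.8333 / (0.75·0.8333 + 0.15·0.1667) ≈ 0.9615
After 'high': P(faulty) = 0.75·0.9615 / (0.75·0.9615 + 0.15·0.0385) ≈ 0.9921
After 'normal': P(faulty) = 0.25·0.9921 / (0.25·0.9921 + 0.85·0.0079) ≈ 0.9735

0.9735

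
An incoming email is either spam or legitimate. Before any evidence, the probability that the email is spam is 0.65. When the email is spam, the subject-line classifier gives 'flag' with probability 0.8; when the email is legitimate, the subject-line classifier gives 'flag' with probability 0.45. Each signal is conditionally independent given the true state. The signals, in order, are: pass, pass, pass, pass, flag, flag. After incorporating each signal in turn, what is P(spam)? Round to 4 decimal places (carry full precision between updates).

0.0931

After 'pass': P(spam) = 0.2·0.6500 / (0.2·0.6500 + 0.55·0.3500) ≈ 0.4031
After 'pass': P(spam) = 0.2·0.4031 / (0.2·0.4031 + 0.55·0.5969) ≈ 0.1972
After 'pass': P(spam) = 0.2·0.1972 / (0.2·0.1972 + 0.55·0.8028) ≈ 0.0820
After 'pass': P(spam) = 0.2·0.0820 / (0.2·0.0820 + 0.55·0.9180) ≈ 0.0315
After 'flag': P(spam) = 0.8·0.0315 / (0.8·0.0315 + 0.45·0.9685) ≈ 0.0546
After 'flag': P(spam) = 0.8·0.0546 / (0.8·0.0546 + 0.45·0.9454) ≈ 0.0931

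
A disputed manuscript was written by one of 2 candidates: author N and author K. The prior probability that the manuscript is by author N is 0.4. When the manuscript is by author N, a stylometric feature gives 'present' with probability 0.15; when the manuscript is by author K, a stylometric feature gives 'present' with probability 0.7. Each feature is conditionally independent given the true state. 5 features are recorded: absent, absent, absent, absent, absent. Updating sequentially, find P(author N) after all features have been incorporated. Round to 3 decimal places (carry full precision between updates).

After 'absent': P(author N) = 0.85·0.4000 / (0.85·0.4000 + 0.3·0.6000) ≈ 0.6538
After 'absent': P(author N) = 0.85·0.6538 / (0.85·0.6538 + 0.3·0.3462) ≈ 0.8426
After 'absent': P(author N) = 0.85·0.8426 / (0.85·0.8426 + 0.3·0.1574) ≈ 0.9381
After 'absent': P(author N) = 0.85·0.9381 / (0.85·0.9381 + 0.3·0.0619) ≈ 0.9773
After 'absent': P(author N) = 0.85·0.9773 / (0.85·0.9773 + 0.3·0.0227) ≈ 0.9919

0.992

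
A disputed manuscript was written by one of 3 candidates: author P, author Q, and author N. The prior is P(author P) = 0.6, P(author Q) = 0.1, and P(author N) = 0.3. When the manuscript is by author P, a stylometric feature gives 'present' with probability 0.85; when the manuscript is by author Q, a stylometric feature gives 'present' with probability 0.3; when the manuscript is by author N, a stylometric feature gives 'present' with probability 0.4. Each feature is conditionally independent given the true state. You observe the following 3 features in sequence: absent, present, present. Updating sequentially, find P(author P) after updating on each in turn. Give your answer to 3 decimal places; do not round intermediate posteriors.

0.649

After 'absent': normaliser = 0.15·0.6000 + 0.7·0.1000 + 0.6·0.3000; P(author P) ≈ 0.2647, P(author Q) ≈ 0.2059, P(author N) ≈ 0.5294
After 'present': normaliser = 0.85·0.2647 + 0.3·0.2059 + 0.4·0.5294; P(author P) ≈ 0.4513, P(author Q) ≈ 0.1239, P(author N) ≈ 0.4248
After 'present': normaliser = 0.85·0.4513 + 0.3·0.1239 + 0.4·0.4248; P(author P) ≈ 0.6494, P(author Q) ≈ 0.0629, P(author N) ≈ 0.2876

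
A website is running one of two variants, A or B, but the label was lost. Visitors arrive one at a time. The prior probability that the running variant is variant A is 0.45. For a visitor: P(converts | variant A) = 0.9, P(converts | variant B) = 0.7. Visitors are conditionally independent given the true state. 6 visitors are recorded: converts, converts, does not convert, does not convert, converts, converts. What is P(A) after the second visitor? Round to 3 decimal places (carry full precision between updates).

0.575

After 'converts': P(A) = 0.9·0.4500 / (0.9·0.4500 + 0.7·0.5500) ≈ 0.5127
After 'converts': P(A) = 0.9·0.5127 / (0.9·0.5127 + 0.7·0.4873) ≈ 0.5749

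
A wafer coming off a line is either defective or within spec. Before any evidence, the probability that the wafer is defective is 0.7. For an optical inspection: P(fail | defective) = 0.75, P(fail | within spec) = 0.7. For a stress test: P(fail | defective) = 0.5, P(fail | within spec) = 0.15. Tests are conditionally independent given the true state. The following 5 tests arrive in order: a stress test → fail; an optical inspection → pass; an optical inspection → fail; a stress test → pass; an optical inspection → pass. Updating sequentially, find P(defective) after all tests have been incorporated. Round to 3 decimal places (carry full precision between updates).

Apply Bayes' rule sequentially, carrying P(defective) forward.
After a stress test='fail': P(defective) = 0.5·0.7000 / (0.5·0.7000 + 0.15·0.3000) ≈ 0.8861
After an optical inspection='pass': P(defective) = 0.25·0.8861 / (0.25·0.8861 + 0.3·0.1139) ≈ 0.8663
After an optical inspection='fail': P(defective) = 0.75·0.8663 / (0.75·0.8663 + 0.7·0.1337) ≈ 0.8741
After a stress test='pass': P(defective) = 0.5·0.8741 / (0.5·0.8741 + 0.85·0.1259) ≈ 0.8033
After an optical inspection='pass': P(defective) = 0.25·0.8033 / (0.25·0.8033 + 0.3·0.1967) ≈ 0.7729

0.773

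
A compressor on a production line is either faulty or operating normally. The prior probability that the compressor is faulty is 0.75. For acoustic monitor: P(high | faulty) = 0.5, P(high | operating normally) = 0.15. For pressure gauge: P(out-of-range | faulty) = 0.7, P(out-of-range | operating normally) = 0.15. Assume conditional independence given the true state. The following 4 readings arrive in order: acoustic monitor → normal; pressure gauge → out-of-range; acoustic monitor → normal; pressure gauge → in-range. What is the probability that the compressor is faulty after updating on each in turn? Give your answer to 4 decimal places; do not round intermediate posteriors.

0.6310

Apply Bayes' rule sequentially, carrying P(faulty) forward.
After acoustic monitor='normal': P(faulty) = 0.5·0.7500 / (0.5·0.7500 + 0.85·0.2500) ≈ 0.6383
After pressure gauge='out-of-range': P(faulty) = 0.7·0.6383 / (0.7·0.6383 + 0.15·0.3617) ≈ 0.8917
After acoustic monitor='normal': P(faulty) = 0.5·0.8917 / (0.5·0.8917 + 0.85·0.1083) ≈ 0.8289
After pressure gauge='in-range': P(faulty) = 0.3·0.8289 / (0.3·0.8289 + 0.85·0.1711) ≈ 0.6310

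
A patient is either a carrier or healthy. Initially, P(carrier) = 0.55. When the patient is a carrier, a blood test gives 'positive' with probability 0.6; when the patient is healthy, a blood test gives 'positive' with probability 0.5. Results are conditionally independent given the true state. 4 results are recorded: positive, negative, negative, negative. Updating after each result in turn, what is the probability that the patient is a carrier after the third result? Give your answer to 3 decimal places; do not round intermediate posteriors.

0.484

After 'positive': P(carrier) = 0.6·0.5500 / (0.6·0.5500 + 0.5·0.4500) ≈ 0.5946
After 'negative': P(carrier) = 0.4·0.5946 / (0.4·0.5946 + 0.5·0.4054) ≈ 0.5399
After 'negative': P(carrier) = 0.4·0.5399 / (0.4·0.5399 + 0.5·0.4601) ≈ 0.4842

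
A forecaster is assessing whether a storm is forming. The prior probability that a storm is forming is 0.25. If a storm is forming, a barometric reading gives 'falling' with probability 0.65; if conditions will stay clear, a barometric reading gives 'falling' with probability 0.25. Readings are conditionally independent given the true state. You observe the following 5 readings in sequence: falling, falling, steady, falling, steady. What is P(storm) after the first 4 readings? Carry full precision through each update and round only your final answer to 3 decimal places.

After 'falling': P(storm) = 0.65·0.2500 / (0.65·0.2500 + 0.25·0.7500) ≈ 0.4643
After 'falling': P(storm) = 0.65·0.4643 / (0.65·0.4643 + 0.25·0.5357) ≈ 0.6926
After 'steady': P(storm) = 0.35·0.6926 / (0.35·0.6926 + 0.75·0.3074) ≈ 0.5126
After 'falling': P(storm) = 0.65·0.5126 / (0.65·0.5126 + 0.25·0.4874) ≈ 0.7322

0.732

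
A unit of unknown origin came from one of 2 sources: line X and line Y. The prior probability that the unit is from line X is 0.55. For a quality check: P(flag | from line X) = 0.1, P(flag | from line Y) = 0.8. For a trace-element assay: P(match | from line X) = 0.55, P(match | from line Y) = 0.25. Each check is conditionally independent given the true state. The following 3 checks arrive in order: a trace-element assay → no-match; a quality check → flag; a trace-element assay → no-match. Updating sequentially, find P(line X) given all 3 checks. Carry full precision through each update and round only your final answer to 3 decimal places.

0.052

After a trace-element assay='no-match': P(line X) = 0.45·0.5500 / (0.45·0.5500 + 0.75·0.4500) ≈ 0.4231
After a quality check='flag': P(line X) = 0.1·0.4231 / (0.1·0.4231 + 0.8·0.5769) ≈ 0.0840
After a trace-element assay='no-match': P(line X) = 0.45·0.0840 / (0.45·0.0840 + 0.75·0.9160) ≈ 0.0521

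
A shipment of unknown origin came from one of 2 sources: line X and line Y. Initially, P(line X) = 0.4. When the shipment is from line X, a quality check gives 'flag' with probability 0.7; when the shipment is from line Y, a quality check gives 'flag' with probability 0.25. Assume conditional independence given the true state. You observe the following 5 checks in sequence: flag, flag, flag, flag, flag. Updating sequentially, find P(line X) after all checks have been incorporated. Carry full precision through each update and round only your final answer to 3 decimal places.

0.991

After 'flag': P(line X) = 0.7·0.4000 / (0.7·0.4000 + 0.25·0.6000) ≈ 0.6512
After 'flag': P(line X) = 0.7·0.6512 / (0.7·0.6512 + 0.25·0.3488) ≈ 0.8394
After 'flag': P(line X) = 0.7·0.8394 / (0.7·0.8394 + 0.25·0.1606) ≈ 0.9360
After 'flag': P(line X) = 0.7·0.9360 / (0.7·0.9360 + 0.25·0.0640) ≈ 0.9762
After 'flag': P(line X) = 0.7·0.9762 / (0.7·0.9762 + 0.25·0.0238) ≈ 0.9914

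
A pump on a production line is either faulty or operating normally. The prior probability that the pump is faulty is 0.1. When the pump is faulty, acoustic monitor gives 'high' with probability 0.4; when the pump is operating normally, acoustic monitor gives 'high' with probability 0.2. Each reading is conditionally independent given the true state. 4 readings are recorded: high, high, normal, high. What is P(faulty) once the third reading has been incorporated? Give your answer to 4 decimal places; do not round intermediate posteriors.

After 'high': P(faulty) = 0.4·0.1000 / (0.4·0.1000 + 0.2·0.9000) ≈ 0.1818
After 'high': P(faulty) = 0.4·0.1818 / (0.4·0.1818 + 0.2·0.8182) ≈ 0.3077
After 'normal': P(faulty) = 0.6·0.3077 / (0.6·0.3077 + 0.8·0.6923) ≈ 0.2500

0.2500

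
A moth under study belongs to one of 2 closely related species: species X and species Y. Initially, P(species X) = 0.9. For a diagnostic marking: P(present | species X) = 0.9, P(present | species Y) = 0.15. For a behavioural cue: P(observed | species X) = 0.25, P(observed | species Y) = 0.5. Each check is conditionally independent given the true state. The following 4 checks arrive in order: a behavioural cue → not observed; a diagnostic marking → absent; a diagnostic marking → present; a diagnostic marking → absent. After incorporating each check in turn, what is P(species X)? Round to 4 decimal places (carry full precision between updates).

0.5285

Each posterior becomes the prior for the next update.
After a behavioural cue='not observed': P(species X) = 0.75·0.9000 / (0.75·0.9000 + 0.5·0.1000) ≈ 0.9310
After a diagnostic marking='absent': P(species X) = 0.1·0.9310 / (0.1·0.9310 + 0.85·0.0690) ≈ 0.6136
After a diagnostic marking='present': P(species X) = 0.9·0.6136 / (0.9·0.6136 + 0.15·0.3864) ≈ 0.9050
After a diagnostic marking='absent': P(species X) = 0.1·0.9050 / (0.1·0.9050 + 0.85·0.0950) ≈ 0.5285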